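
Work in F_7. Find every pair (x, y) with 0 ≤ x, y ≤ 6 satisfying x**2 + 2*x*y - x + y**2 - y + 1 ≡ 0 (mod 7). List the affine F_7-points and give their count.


Affine F_7-points: {(0, 3), (0, 5), (1, 2), (1, 4), (2, 1), (2, 3), (3, 0), (3, 2), (4, 1), (4, 6), (5, 0), (5, 5), (6, 4), (6, 6)}; count = 14.

For each of the 49 pairs (x, y) ∈ F_7², evaluate f(x, y) mod 7. Record the zeros.
  x = 0: [0↦1, 1↦1, 2↦3, 3↦0, 4↦6, 5↦0, 6↦3]  zeros at y ∈ {3, 5}
  x = 1: [0↦1, 1↦3, 2↦0, 3↦6, 4↦0, 5↦3, 6↦1]  zeros at y ∈ {2, 4}
  x = 2: [0↦3, 1↦0, 2↦6, 3↦0, 4↦3, 5↦1, 6↦1]  zeros at y ∈ {1, 3}
  x = 3: [0↦0, 1↦6, 2↦0, 3↦3, 4↦1, 5↦1, 6↦3]  zeros at y ∈ {0, 2}
  x = 4: [0↦6, 1↦0, 2↦3, 3↦1, 4↦1, 5↦3, 6↦0]  zeros at y ∈ {1, 6}
  x = 5: [0↦0, 1↦3, 2↦1, 3↦1, 4↦3, 5↦0, 6↦6]  zeros at y ∈ {0, 5}
  x = 6: [0↦3, 1↦1, 2↦1, 3↦3, 4↦0, 5↦6, 6↦0]  zeros at y ∈ {4, 6}
Collecting zeros: affine points = {(0, 3), (0, 5), (1, 2), (1, 4), (2, 1), (2, 3), (3, 0), (3, 2), (4, 1), (4, 6), (5, 0), (5, 5), (6, 4), (6, 6)}.
Total count |C(F_7)_aff| = 14.


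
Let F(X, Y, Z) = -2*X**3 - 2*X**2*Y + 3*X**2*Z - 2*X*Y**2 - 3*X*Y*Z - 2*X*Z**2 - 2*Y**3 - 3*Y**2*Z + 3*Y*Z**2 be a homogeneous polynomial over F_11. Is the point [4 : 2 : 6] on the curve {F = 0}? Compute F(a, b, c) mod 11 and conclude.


F(4,2,6) ≡ 2 (mod 11); P is NOT on the curve.

Evaluate F(4, 2, 6) term-by-term (mod 11).
  -2*X**3 ↦ -2·64·1·1 = -128
  -2*X**2*Y ↦ -2·16·2·1 = -64
  3*X**2*Z ↦ 3·16·1·6 = 288
  -2*X*Y**2 ↦ -2·4·4·1 = -32
  -3*X*Y*Z ↦ -3·4·2·6 = -144
  -2*X*Z**2 ↦ -2·4·1·36 = -288
  -2*Y**3 ↦ -2·1·8·1 = -16
  -3*Y**2*Z ↦ -3·1·4·6 = -72
  3*Y*Z**2 ↦ 3·1·2·36 = 216
Sum: F(4, 2, 6) = (-128) + (-64) + (288) + (-32) + (-144) + (-288) + (-16) + (-72) + (216) = -240.
Reducing mod 11: -240 ≡ 2 (mod 11).
Since F(a, b, c) ≡ 2 ≠ 0 (mod 11), P does NOT lie on the curve.


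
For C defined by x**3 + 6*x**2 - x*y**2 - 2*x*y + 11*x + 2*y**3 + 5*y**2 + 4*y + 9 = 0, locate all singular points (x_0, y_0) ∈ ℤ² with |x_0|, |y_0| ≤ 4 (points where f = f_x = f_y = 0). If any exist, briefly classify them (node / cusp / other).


Singular points: {(-2, -1)}; classification: cusp.

Compute partial derivatives:
  f_x = 3*x**2 + 12*x - y**2 - 2*y + 11.
  f_y = -2*x*y - 2*x + 6*y**2 + 10*y + 4.
Scan x_0 ∈ {−4, ..., 4}. For each x_0, f_y(x_0, y) is a polynomial in y; find its integer roots y ∈ {−4, ..., 4}, then test f_x and f at those candidates.
  x = -4: f_y(-4, y) = 6*y**2 + 18*y + 12; vanishes at y ∈ {-2, -1}. (-4, -2): f_x = 11 ≠ 0; (-4, -1): f_x = 12 ≠ 0.
  x = -3: f_y(-3, y) = 6*y**2 + 16*y + 10; vanishes at y ∈ {-1}. (-3, -1): f_x = 3 ≠ 0.
  x = -2: f_y(-2, y) = 6*y**2 + 14*y + 8; vanishes at y ∈ {-1}. (-2, -1): f_x = 0, f = 0 — SINGULAR.
  x = -1: f_y(-1, y) = 6*y**2 + 12*y + 6; vanishes at y ∈ {-1}. (-1, -1): f_x = 3 ≠ 0.
  x = 0: f_y(0, y) = 6*y**2 + 10*y + 4; vanishes at y ∈ {-1}. (0, -1): f_x = 12 ≠ 0.
  x = 1: f_y(1, y) = 6*y**2 + 8*y + 2; vanishes at y ∈ {-1}. (1, -1): f_x = 27 ≠ 0.
  x = 2: f_y(2, y) = 6*y**2 + 6*y; vanishes at y ∈ {-1, 0}. (2, -1): f_x = 48 ≠ 0; (2, 0): f_x = 47 ≠ 0.
  x = 3: f_y(3, y) = 6*y**2 + 4*y - 2; vanishes at y ∈ {-1}. (3, -1): f_x = 75 ≠ 0.
  x = 4: f_y(4, y) = 6*y**2 + 2*y - 4; vanishes at y ∈ {-1}. (4, -1): f_x = 108 ≠ 0.
Only singular point on the grid: (-2, -1).
Classify: substitute x = -2 + u, y = -1 + v and expand: f = u**3 - u*v**2 + 2*v**3 + v**2.
No constant or linear terms (consistent with a singular point). Quadratic part: v**2. Cubic part: u**3 - u*v**2 + 2*v**3.
The quadratic part v**2 is a perfect square, so there is a single (double) tangent line v = 0, i.e. y = -1. Restricting the cubic part to that line (v = 0) leaves u**3 ≠ 0, so f is not divisible by v and the branch is v² ≈ -u**3 to lowest order — this is a cusp.
Classification: cusp.


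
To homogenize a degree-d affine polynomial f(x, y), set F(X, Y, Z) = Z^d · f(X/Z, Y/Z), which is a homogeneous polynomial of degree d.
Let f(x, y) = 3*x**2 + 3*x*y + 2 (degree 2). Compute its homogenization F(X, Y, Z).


F(X, Y, Z) = 3*X**2 + 3*X*Y + 2*Z**2

deg(f) = 2.
Substitute x = X/Z, y = Y/Z into f, then multiply by Z^2.
  monomial 3·x^2·y^0 ↦ 3·X^2·Y^0·Z^0.
  monomial 3·x^1·y^1 ↦ 3·X^1·Y^1·Z^0.
  monomial 2·x^0·y^0 ↦ 2·X^0·Y^0·Z^2.
Collecting: F(X, Y, Z) = 3*X**2 + 3*X*Y + 2*Z**2.


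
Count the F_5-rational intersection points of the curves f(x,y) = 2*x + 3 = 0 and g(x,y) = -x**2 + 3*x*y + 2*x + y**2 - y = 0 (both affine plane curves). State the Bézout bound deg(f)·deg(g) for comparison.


Common zeros: {(1, 4)}; count = 1; Bézout bound = 2.

deg(f) = 1, deg(g) = 2, so Bézout bound = 2.
Scan x ∈ F_5. For each x, list the y ∈ F_5 with f(x, y) ≡ 0 and those with g(x, y) ≡ 0 (mod 5); the common zeros in that column are the intersection.
  x = 0: f ≡ 0 at y ∈ ∅; g ≡ 0 at y ∈ {0, 1}; common: ∅.
  x = 1: f ≡ 0 at y ∈ {0, 1, 2, 3, 4}; g ≡ 0 at y ∈ {4}; common: {4}.
  x = 2: f ≡ 0 at y ∈ ∅; g ≡ 0 at y ∈ {0}; common: ∅.
  x = 3: f ≡ 0 at y ∈ ∅; g ≡ 0 at y ∈ {3, 4}; common: ∅.
  x = 4: f ≡ 0 at y ∈ ∅; g ≡ 0 at y ∈ ∅; common: ∅.
Collecting: common zeros = {(1, 4)}, so the count is 1.
Comparison with the Bézout bound: 1 ≤ 2 = deg(f)·deg(g), as expected for curves with no common component (the affine F_5-count falls short of the bound because intersections may lie at infinity, over extension fields, or carry multiplicity).


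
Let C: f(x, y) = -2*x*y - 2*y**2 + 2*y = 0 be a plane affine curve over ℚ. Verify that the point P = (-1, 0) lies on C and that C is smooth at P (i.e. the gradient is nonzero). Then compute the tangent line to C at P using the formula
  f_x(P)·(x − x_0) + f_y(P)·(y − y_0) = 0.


Tangent line at P: 4*y = 0.

Step 1: f(-1, 0) = 0, so P lies on C.
Step 2: partial derivatives
  f_x(x, y) = -2*y, f_y(x, y) = -2*x - 4*y + 2.
  f_x(P) = 0, f_y(P) = 4 (gradient nonzero, so P is smooth).
Step 3: tangent line at P: 0·(x − -1) + 4·(y − 0) = 0.
Expanding: 4*y = 0.


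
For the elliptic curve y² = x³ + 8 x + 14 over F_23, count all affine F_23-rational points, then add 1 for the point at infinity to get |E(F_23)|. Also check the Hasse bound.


Affine points = {(1, 0), (4, 8), (4, 15), (5, 8), (5, 15), (6, 5), (6, 18), (10, 6), (10, 17), (14, 8), (14, 15), (15, 6), (15, 17), (16, 11), (16, 12), (17, 7), (17, 16), (20, 3), (20, 20), (21, 6), (21, 17)}; affine count = 21; |E(F_23)| = 22.

Discriminant check: Δ ∝ 4a³ + 27b² = 4·8³ + 27·14² = 4·512 + 27·196 ≡ 3 (mod 23). Nonzero ⇒ E is nonsingular.
For each x ∈ F_23, compute rhs = x³ + 8·x + 14 mod 23, then count y ∈ F_23 with y² ≡ rhs.
  x = 0: rhs = 14, matching y values: none (0 points).
  x = 1: rhs = 0, matching y values: 0 (1 points).
  x = 2: rhs = 15, matching y values: none (0 points).
  x = 3: rhs = 19, matching y values: none (0 points).
  x = 4: rhs = 18, matching y values: 8, 15 (2 points).
  x = 5: rhs = 18, matching y values: 8, 15 (2 points).
  x = 6: rhs = 2, matching y values: 5, 18 (2 points).
  x = 7: rhs = 22, matching y values: none (0 points).
  x = 8: rhs = 15, matching y values: none (0 points).
  x = 9: rhs = 10, matching y values: none (0 points).
  x = 10: rhs = 13, matching y values: 6, 17 (2 points).
  x = 11: rhs = 7, matching y values: none (0 points).
  x = 12: rhs = 21, matching y values: none (0 points).
  x = 13: rhs = 15, matching y values: none (0 points).
  x = 14: rhs = 18, matching y values: 8, 15 (2 points).
  x = 15: rhs = 13, matching y values: 6, 17 (2 points).
  x = 16: rhs = 6, matching y values: 11, 12 (2 points).
  x = 17: rhs = 3, matching y values: 7, 16 (2 points).
  x = 18: rhs = 10, matching y values: none (0 points).
  x = 19: rhs = 10, matching y values: none (0 points).
  x = 20: rhs = 9, matching y values: 3, 20 (2 points).
  x = 21: rhs = 13, matching y values: 6, 17 (2 points).
  x = 22: rhs = 5, matching y values: none (0 points).
Total affine count: 21.
Full point count |E(F_23)| = 21 + 1 = 22.
Hasse bound: |22 − (23+1)| = |-2| = 2 ≤ 2√23 ≈ 9.5917 ✓.


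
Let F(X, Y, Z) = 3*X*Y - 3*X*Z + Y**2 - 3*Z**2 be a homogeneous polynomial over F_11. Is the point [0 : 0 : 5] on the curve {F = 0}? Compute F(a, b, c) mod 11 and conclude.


F(0,0,5) ≡ 2 (mod 11); P is NOT on the curve.

Evaluate F(0, 0, 5) term-by-term (mod 11).
  3*X*Y ↦ 3·0·0·1 = 0
  -3*X*Z ↦ -3·0·1·5 = 0
  Y**2 ↦ 1·1·0·1 = 0
  -3*Z**2 ↦ -3·1·1·25 = -75
Sum: F(0, 0, 5) = (0) + (0) + (0) + (-75) = -75.
Reducing mod 11: -75 ≡ 2 (mod 11).
Since F(a, b, c) ≡ 2 ≠ 0 (mod 11), P does NOT lie on the curve.


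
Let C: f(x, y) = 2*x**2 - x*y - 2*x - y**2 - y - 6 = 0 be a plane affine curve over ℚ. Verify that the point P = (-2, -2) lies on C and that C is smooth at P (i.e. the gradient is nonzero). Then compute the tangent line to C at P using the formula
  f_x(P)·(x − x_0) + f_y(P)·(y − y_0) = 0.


Tangent line at P: -8*x + 5*y - 6 = 0.

Step 1: f(-2, -2) = 0, so P lies on C.
Step 2: partial derivatives
  f_x(x, y) = 4*x - y - 2, f_y(x, y) = -x - 2*y - 1.
  f_x(P) = -8, f_y(P) = 5 (gradient nonzero, so P is smooth).
Step 3: tangent line at P: -8·(x − -2) + 5·(y − -2) = 0.
Expanding: -8*x + 5*y - 6 = 0.


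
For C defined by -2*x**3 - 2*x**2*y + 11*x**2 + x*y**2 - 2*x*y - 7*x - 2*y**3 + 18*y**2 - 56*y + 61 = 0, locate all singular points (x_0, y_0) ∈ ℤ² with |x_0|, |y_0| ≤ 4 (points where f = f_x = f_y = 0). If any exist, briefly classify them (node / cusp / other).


Singular points: {(1, 3)}; classification: node.

Compute partial derivatives:
  f_x = -6*x**2 - 4*x*y + 22*x + y**2 - 2*y - 7.
  f_y = -2*x**2 + 2*x*y - 2*x - 6*y**2 + 36*y - 56.
Scan x_0 ∈ {−4, ..., 4}. For each x_0, f_y(x_0, y) is a polynomial in y; find its integer roots y ∈ {−4, ..., 4}, then test f_x and f at those candidates.
  x = -4: f_y(-4, y) = -6*y**2 + 28*y - 80; no integer root y with |y| ≤ 4.
  x = -3: f_y(-3, y) = -6*y**2 + 30*y - 68; no integer root y with |y| ≤ 4.
  x = -2: f_y(-2, y) = -6*y**2 + 32*y - 60; no integer root y with |y| ≤ 4.
  x = -1: f_y(-1, y) = -6*y**2 + 34*y - 56; no integer root y with |y| ≤ 4.
  x = 0: f_y(0, y) = -6*y**2 + 36*y - 56; no integer root y with |y| ≤ 4.
  x = 1: f_y(1, y) = -6*y**2 + 38*y - 60; vanishes at y ∈ {3}. (1, 3): f_x = 0, f = 0 — SINGULAR.
  x = 2: f_y(2, y) = -6*y**2 + 40*y - 68; no integer root y with |y| ≤ 4.
  x = 3: f_y(3, y) = -6*y**2 + 42*y - 80; no integer root y with |y| ≤ 4.
  x = 4: f_y(4, y) = -6*y**2 + 44*y - 96; no integer root y with |y| ≤ 4.
Only singular point on the grid: (1, 3).
Classify: substitute x = 1 + u, y = 3 + v and expand: f = -2*u**3 - 2*u**2*v - u**2 + u*v**2 - 2*v**3 + v**2.
No constant or linear terms (consistent with a singular point). Quadratic part: -u**2 + v**2. Cubic part: -2*u**3 - 2*u**2*v + u*v**2 - 2*v**3.
The quadratic part v**2 - u**2 = (v − u)(v + u) splits into two distinct linear factors, so there are two distinct tangent lines y − 3 = ±(x − 1) — this is a node (ordinary double point).
Classification: node.


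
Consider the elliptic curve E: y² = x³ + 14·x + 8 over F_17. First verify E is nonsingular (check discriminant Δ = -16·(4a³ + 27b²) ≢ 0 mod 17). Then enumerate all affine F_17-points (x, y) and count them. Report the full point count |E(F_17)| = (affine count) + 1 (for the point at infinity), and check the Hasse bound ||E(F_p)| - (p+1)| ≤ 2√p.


Affine points = {(0, 5), (0, 12), (3, 3), (3, 14), (4, 3), (4, 14), (5, 4), (5, 13), (6, 6), (6, 11), (9, 8), (9, 9), (10, 3), (10, 14), (12, 0)}; affine count = 15; |E(F_17)| = 16.

Discriminant check: Δ ∝ 4a³ + 27b² = 4·14³ + 27·8² = 4·2744 + 27·64 ≡ 5 (mod 17). Nonzero ⇒ E is nonsingular.
For each x ∈ F_17, compute rhs = x³ + 14·x + 8 mod 17, then count y ∈ F_17 with y² ≡ rhs.
  x = 0: rhs = 8, matching y values: 5, 12 (2 points).
  x = 1: rhs = 6, matching y values: none (0 points).
  x = 2: rhs = 10, matching y values: none (0 points).
  x = 3: rhs = 9, matching y values: 3, 14 (2 points).
  x = 4: rhs = 9, matching y values: 3, 14 (2 points).
  x = 5: rhs = 16, matching y values: 4, 13 (2 points).
  x = 6: rhs = 2, matching y values: 6, 11 (2 points).
  x = 7: rhs = 7, matching y values: none (0 points).
  x = 8: rhs = 3, matching y values: none (0 points).
  x = 9: rhs = 13, matching y values: 8, 9 (2 points).
  x = 10: rhs = 9, matching y values: 3, 14 (2 points).
  x = 11: rhs = 14, matching y values: none (0 points).
  x = 12: rhs = 0, matching y values: 0 (1 points).
  x = 13: rhs = 7, matching y values: none (0 points).
  x = 14: rhs = 7, matching y values: none (0 points).
  x = 15: rhs = 6, matching y values: none (0 points).
  x = 16: rhs = 10, matching y values: none (0 points).
Total affine count: 15.
Full point count |E(F_17)| = 15 + 1 = 16.
Hasse bound: |16 − (17+1)| = |-2| = 2 ≤ 2√17 ≈ 8.2462 ✓.


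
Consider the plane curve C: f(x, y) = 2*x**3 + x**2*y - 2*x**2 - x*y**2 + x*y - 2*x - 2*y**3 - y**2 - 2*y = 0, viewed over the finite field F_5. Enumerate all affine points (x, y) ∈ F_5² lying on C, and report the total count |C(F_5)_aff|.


Affine F_5-points: {(0, 0), (0, 1), (2, 3), (3, 0), (3, 3)}; count = 5.

For each of the 25 pairs (x, y) ∈ F_5², evaluate f(x, y) mod 5. Record the zeros.
  x = 0: [0↦0, 1↦0, 2↦1, 3↦1, 4↦3]  zeros at y ∈ {0, 1}
  x = 1: [0↦3, 1↦4, 2↦4, 3↦1, 4↦3]  zeros at y ∈ ∅
  x = 2: [0↦4, 1↦3, 2↦4, 3↦0, 4↦4]  zeros at y ∈ {3}
  x = 3: [0↦0, 1↦4, 2↦3, 3↦0, 4↦3]  zeros at y ∈ {0, 3}
  x = 4: [0↦3, 1↦4, 2↦3, 3↦3, 4↦2]  zeros at y ∈ ∅
Collecting zeros: affine points = {(0, 0), (0, 1), (2, 3), (3, 0), (3, 3)}.
Total count |C(F_5)_aff| = 5.


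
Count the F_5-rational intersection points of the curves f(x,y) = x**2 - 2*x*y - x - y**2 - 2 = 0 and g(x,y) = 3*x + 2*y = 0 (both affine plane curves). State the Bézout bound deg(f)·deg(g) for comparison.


Common zeros: {(1, 1)}; count = 1; Bézout bound = 2.

deg(f) = 2, deg(g) = 1, so Bézout bound = 2.
Scan x ∈ F_5. For each x, list the y ∈ F_5 with f(x, y) ≡ 0 and those with g(x, y) ≡ 0 (mod 5); the common zeros in that column are the intersection.
  x = 0: f ≡ 0 at y ∈ ∅; g ≡ 0 at y ∈ {0}; common: ∅.
  x = 1: f ≡ 0 at y ∈ {1, 2}; g ≡ 0 at y ∈ {1}; common: {1}.
  x = 2: f ≡ 0 at y ∈ {0, 1}; g ≡ 0 at y ∈ {2}; common: ∅.
  x = 3: f ≡ 0 at y ∈ ∅; g ≡ 0 at y ∈ {3}; common: ∅.
  x = 4: f ≡ 0 at y ∈ {0, 2}; g ≡ 0 at y ∈ {4}; common: ∅.
Collecting: common zeros = {(1, 1)}, so the count is 1.
Comparison with the Bézout bound: 1 ≤ 2 = deg(f)·deg(g), as expected for curves with no common component (the affine F_5-count falls short of the bound because intersections may lie at infinity, over extension fields, or carry multiplicity).


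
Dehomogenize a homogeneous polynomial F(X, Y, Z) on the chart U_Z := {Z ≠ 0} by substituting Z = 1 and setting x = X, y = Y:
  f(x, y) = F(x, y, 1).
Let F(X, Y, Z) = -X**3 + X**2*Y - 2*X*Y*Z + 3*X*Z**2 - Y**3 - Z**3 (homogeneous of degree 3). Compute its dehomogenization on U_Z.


f(x, y) = -x**3 + x**2*y - 2*x*y + 3*x - y**3 - 1

On U_Z we set Z = 1. Each monomial c·X^i·Y^j·Z^k in F becomes c·x^i·y^j·1^k = c·x^i·y^j.
Substituting Z = 1: F(X, Y, 1) = -x**3 + x**2*y - 2*x*y + 3*x - y**3 - 1.
Note: deg(f) ≤ deg(F) = 3; strict inequality happens when F is divisible by Z (lost terms).


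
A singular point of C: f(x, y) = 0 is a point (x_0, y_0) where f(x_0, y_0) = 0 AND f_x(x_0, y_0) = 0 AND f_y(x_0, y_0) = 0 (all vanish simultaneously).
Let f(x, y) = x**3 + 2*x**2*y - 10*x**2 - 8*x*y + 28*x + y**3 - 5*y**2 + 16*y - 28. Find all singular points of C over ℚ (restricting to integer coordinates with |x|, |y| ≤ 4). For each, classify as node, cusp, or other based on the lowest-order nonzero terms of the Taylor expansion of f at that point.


Singular points: {(2, 2)}; classification: cusp.

Compute partial derivatives:
  f_x = 3*x**2 + 4*x*y - 20*x - 8*y + 28.
  f_y = 2*x**2 - 8*x + 3*y**2 - 10*y + 16.
Scan x_0 ∈ {−4, ..., 4}. For each x_0, f_y(x_0, y) is a polynomial in y; find its integer roots y ∈ {−4, ..., 4}, then test f_x and f at those candidates.
  x = -4: f_y(-4, y) = 3*y**2 - 10*y + 80; no integer root y with |y| ≤ 4.
  x = -3: f_y(-3, y) = 3*y**2 - 10*y + 58; no integer root y with |y| ≤ 4.
  x = -2: f_y(-2, y) = 3*y**2 - 10*y + 40; no integer root y with |y| ≤ 4.
  x = -1: f_y(-1, y) = 3*y**2 - 10*y + 26; no integer root y with |y| ≤ 4.
  x = 0: f_y(0, y) = 3*y**2 - 10*y + 16; no integer root y with |y| ≤ 4.
  x = 1: f_y(1, y) = 3*y**2 - 10*y + 10; no integer root y with |y| ≤ 4.
  x = 2: f_y(2, y) = 3*y**2 - 10*y + 8; vanishes at y ∈ {2}. (2, 2): f_x = 0, f = 0 — SINGULAR.
  x = 3: f_y(3, y) = 3*y**2 - 10*y + 10; no integer root y with |y| ≤ 4.
  x = 4: f_y(4, y) = 3*y**2 - 10*y + 16; no integer root y with |y| ≤ 4.
Only singular point on the grid: (2, 2).
Classify: substitute x = 2 + u, y = 2 + v and expand: f = u**3 + 2*u**2*v + v**3 + v**2.
No constant or linear terms (consistent with a singular point). Quadratic part: v**2. Cubic part: u**3 + 2*u**2*v + v**3.
The quadratic part v**2 is a perfect square, so there is a single (double) tangent line v = 0, i.e. y = 2. Restricting the cubic part to that line (v = 0) leaves u**3 ≠ 0, so f is not divisible by v and the branch is v² ≈ -u**3 to lowest order — this is a cusp.
Classification: cusp.


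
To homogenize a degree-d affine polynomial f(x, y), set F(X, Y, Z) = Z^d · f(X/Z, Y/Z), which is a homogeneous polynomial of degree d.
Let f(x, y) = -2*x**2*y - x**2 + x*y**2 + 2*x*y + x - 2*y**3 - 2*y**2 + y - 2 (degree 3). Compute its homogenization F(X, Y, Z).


F(X, Y, Z) = -2*X**2*Y - X**2*Z + X*Y**2 + 2*X*Y*Z + X*Z**2 - 2*Y**3 - 2*Y**2*Z + Y*Z**2 - 2*Z**3

deg(f) = 3.
Substitute x = X/Z, y = Y/Z into f, then multiply by Z^3.
  monomial -2·x^2·y^1 ↦ -2·X^2·Y^1·Z^0.
  monomial -1·x^2·y^0 ↦ -1·X^2·Y^0·Z^1.
  monomial 1·x^1·y^2 ↦ 1·X^1·Y^2·Z^0.
  monomial 2·x^1·y^1 ↦ 2·X^1·Y^1·Z^1.
  monomial 1·x^1·y^0 ↦ 1·X^1·Y^0·Z^2.
  monomial -2·x^0·y^3 ↦ -2·X^0·Y^3·Z^0.
  monomial -2·x^0·y^2 ↦ -2·X^0·Y^2·Z^1.
  monomial 1·x^0·y^1 ↦ 1·X^0·Y^1·Z^2.
  monomial -2·x^0·y^0 ↦ -2·X^0·Y^0·Z^3.
Collecting: F(X, Y, Z) = -2*X**2*Y - X**2*Z + X*Y**2 + 2*X*Y*Z + X*Z**2 - 2*Y**3 - 2*Y**2*Z + Y*Z**2 - 2*Z**3.


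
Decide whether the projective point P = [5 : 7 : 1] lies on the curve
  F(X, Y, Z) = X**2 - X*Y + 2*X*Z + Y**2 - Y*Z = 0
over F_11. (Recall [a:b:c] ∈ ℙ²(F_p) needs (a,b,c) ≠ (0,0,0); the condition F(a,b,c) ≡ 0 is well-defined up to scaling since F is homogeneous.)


F(5,7,1) ≡ 9 (mod 11); P is NOT on the curve.

Evaluate F(5, 7, 1) term-by-term (mod 11).
  X**2 ↦ 1·25·1·1 = 25
  -X*Y ↦ -1·5·7·1 = -35
  2*X*Z ↦ 2·5·1·1 = 10
  Y**2 ↦ 1·1·49·1 = 49
  -Y*Z ↦ -1·1·7·1 = -7
Sum: F(5, 7, 1) = (25) + (-35) + (10) + (49) + (-7) = 42.
Reducing mod 11: 42 ≡ 9 (mod 11).
Since F(a, b, c) ≡ 9 ≠ 0 (mod 11), P does NOT lie on the curve.


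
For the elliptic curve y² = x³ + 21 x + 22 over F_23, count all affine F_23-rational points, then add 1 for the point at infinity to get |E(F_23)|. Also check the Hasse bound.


Affine points = {(2, 7), (2, 16), (4, 3), (4, 20), (7, 11), (7, 12), (8, 9), (8, 14), (10, 6), (10, 17), (12, 1), (12, 22), (13, 10), (13, 13), (14, 1), (14, 22), (15, 3), (15, 20), (17, 5), (17, 18), (19, 9), (19, 14), (20, 1), (20, 22), (21, 8), (21, 15), (22, 0)}; affine count = 27; |E(F_23)| = 28.

Discriminant check: Δ ∝ 4a³ + 27b² = 4·21³ + 27·22² = 4·9261 + 27·484 ≡ 18 (mod 23). Nonzero ⇒ E is nonsingular.
For each x ∈ F_23, compute rhs = x³ + 21·x + 22 mod 23, then count y ∈ F_23 with y² ≡ rhs.
  x = 0: rhs = 22, matching y values: none (0 points).
  x = 1: rhs = 21, matching y values: none (0 points).
  x = 2: rhs = 3, matching y values: 7, 16 (2 points).
  x = 3: rhs = 20, matching y values: none (0 points).
  x = 4: rhs = 9, matching y values: 3, 20 (2 points).
  x = 5: rhs = 22, matching y values: none (0 points).
  x = 6: rhs = 19, matching y values: none (0 points).
  x = 7: rhs = 6, matching y values: 11, 12 (2 points).
  x = 8: rhs = 12, matching y values: 9, 14 (2 points).
  x = 9: rhs = 20, matching y values: none (0 points).
  x = 10: rhs = 13, matching y values: 6, 17 (2 points).
  x = 11: rhs = 20, matching y values: none (0 points).
  x = 12: rhs = 1, matching y values: 1, 22 (2 points).
  x = 13: rhs = 8, matching y values: 10, 13 (2 points).
  x = 14: rhs = 1, matching y values: 1, 22 (2 points).
  x = 15: rhs = 9, matching y values: 3, 20 (2 points).
  x = 16: rhs = 15, matching y values: none (0 points).
  x = 17: rhs = 2, matching y values: 5, 18 (2 points).
  x = 18: rhs = 22, matching y values: none (0 points).
  x = 19: rhs = 12, matching y values: 9, 14 (2 points).
  x = 20: rhs = 1, matching y values: 1, 22 (2 points).
  x = 21: rhs = 18, matching y values: 8, 15 (2 points).
  x = 22: rhs = 0, matching y values: 0 (1 points).
Total affine count: 27.
Full point count |E(F_23)| = 27 + 1 = 28.
Hasse bound: |28 − (23+1)| = |4| = 4 ≤ 2√23 ≈ 9.5917 ✓.


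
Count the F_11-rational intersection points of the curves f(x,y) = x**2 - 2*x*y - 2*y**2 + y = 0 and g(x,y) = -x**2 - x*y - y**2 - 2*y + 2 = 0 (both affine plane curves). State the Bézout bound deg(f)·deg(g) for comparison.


Common zeros: ∅; count = 0; Bézout bound = 4.

deg(f) = 2, deg(g) = 2, so Bézout bound = 4.
Scan x ∈ F_11. For each x, list the y ∈ F_11 with f(x, y) ≡ 0 and those with g(x, y) ≡ 0 (mod 11); the common zeros in that column are the intersection.
  x = 0: f ≡ 0 at y ∈ {0, 6}; g ≡ 0 at y ∈ {4, 5}; common: ∅.
  x = 1: f ≡ 0 at y ∈ {6, 10}; g ≡ 0 at y ∈ ∅; common: ∅.
  x = 2: f ≡ 0 at y ∈ ∅; g ≡ 0 at y ∈ ∅; common: ∅.
  x = 3: f ≡ 0 at y ∈ {5, 9}; g ≡ 0 at y ∈ ∅; common: ∅.
  x = 4: f ≡ 0 at y ∈ {4, 9}; g ≡ 0 at y ∈ ∅; common: ∅.
  x = 5: f ≡ 0 at y ∈ ∅; g ≡ 0 at y ∈ {7, 8}; common: ∅.
  x = 6: f ≡ 0 at y ∈ ∅; g ≡ 0 at y ∈ {5, 9}; common: ∅.
  x = 7: f ≡ 0 at y ∈ {5}; g ≡ 0 at y ∈ {4, 9}; common: ∅.
  x = 8: f ≡ 0 at y ∈ {10}; g ≡ 0 at y ∈ ∅; common: ∅.
  x = 9: f ≡ 0 at y ∈ ∅; g ≡ 0 at y ∈ {3, 8}; common: ∅.
  x = 10: f ≡ 0 at y ∈ ∅; g ≡ 0 at y ∈ {3, 7}; common: ∅.
Collecting: common zeros = ∅, so the count is 0.
Comparison with the Bézout bound: 0 ≤ 4 = deg(f)·deg(g), as expected for curves with no common component (the affine F_11-count falls short of the bound because intersections may lie at infinity, over extension fields, or carry multiplicity).


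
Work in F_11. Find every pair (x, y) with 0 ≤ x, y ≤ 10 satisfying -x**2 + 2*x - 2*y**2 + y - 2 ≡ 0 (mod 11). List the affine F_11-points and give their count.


Affine F_11-points: {(1, 8), (1, 9), (3, 2), (3, 4), (4, 1), (4, 5), (9, 1), (9, 5), (10, 2), (10, 4)}; count = 10.

For each of the 121 pairs (x, y) ∈ F_11², evaluate f(x, y) mod 11. Record the zeros.
  x = 0: [0↦9, 1↦8, 2↦3, 3↦5, 4↦3, 5↦8, 6↦9, 7↦6, 8↦10, 9↦10, 10↦6]  zeros at y ∈ ∅
  x = 1: [0↦10, 1↦9, 2↦4, 3↦6, 4↦4, 5↦9, 6↦10, 7↦7, 8↦0, 9↦0, 10↦7]  zeros at y ∈ {8, 9}
  x = 2: [0↦9, 1↦8, 2↦3, 3↦5, 4↦3, 5↦8, 6↦9, 7↦6, 8↦10, 9↦10, 10↦6]  zeros at y ∈ ∅
  x = 3: [0↦6, 1↦5, 2↦0, 3↦2, 4↦0, 5↦5, 6↦6, 7↦3, 8↦7, 9↦7, 10↦3]  zeros at y ∈ {2, 4}
  x = 4: [0↦1, 1↦0, 2↦6, 3↦8, 4↦6, 5↦0, 6↦1, 7↦9, 8↦2, 9↦2, 10↦9]  zeros at y ∈ {1, 5}
  x = 5: [0↦5, 1↦4, 2↦10, 3↦1, 4↦10, 5↦4, 6↦5, 7↦2, 8↦6, 9↦6, 10↦2]  zeros at y ∈ ∅
  x = 6: [0↦7, 1↦6, 2↦1, 3↦3, 4↦1, 5↦6, 6↦7, 7↦4, 8↦8, 9↦8, 10↦4]  zeros at y ∈ ∅
  x = 7: [0↦7, 1↦6, 2↦1, 3↦3, 4↦1, 5↦6, 6↦7, 7↦4, 8↦8, 9↦8, 10↦4]  zeros at y ∈ ∅
  x = 8: [0↦5, 1↦4, 2↦10, 3↦1, 4↦10, 5↦4, 6↦5, 7↦2, 8↦6, 9↦6, 10↦2]  zeros at y ∈ ∅
  x = 9: [0↦1, 1↦0, 2↦6, 3↦8, 4↦6, 5↦0, 6↦1, 7↦9, 8↦2, 9↦2, 10↦9]  zeros at y ∈ {1, 5}
  x = 10: [0↦6, 1↦5, 2↦0, 3↦2, 4↦0, 5↦5, 6↦6, 7↦3, 8↦7, 9↦7, 10↦3]  zeros at y ∈ {2, 4}
Collecting zeros: affine points = {(1, 8), (1, 9), (3, 2), (3, 4), (4, 1), (4, 5), (9, 1), (9, 5), (10, 2), (10, 4)}.
Total count |C(F_11)_aff| = 10.


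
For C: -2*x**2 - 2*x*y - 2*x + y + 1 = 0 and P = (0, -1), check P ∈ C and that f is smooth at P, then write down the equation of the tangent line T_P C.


Tangent line at P: y + 1 = 0.

Step 1: f(0, -1) = 0, so P lies on C.
Step 2: partial derivatives
  f_x(x, y) = -4*x - 2*y - 2, f_y(x, y) = 1 - 2*x.
  f_x(P) = 0, f_y(P) = 1 (gradient nonzero, so P is smooth).
Step 3: tangent line at P: 0·(x − 0) + 1·(y − -1) = 0.
Expanding: y + 1 = 0.


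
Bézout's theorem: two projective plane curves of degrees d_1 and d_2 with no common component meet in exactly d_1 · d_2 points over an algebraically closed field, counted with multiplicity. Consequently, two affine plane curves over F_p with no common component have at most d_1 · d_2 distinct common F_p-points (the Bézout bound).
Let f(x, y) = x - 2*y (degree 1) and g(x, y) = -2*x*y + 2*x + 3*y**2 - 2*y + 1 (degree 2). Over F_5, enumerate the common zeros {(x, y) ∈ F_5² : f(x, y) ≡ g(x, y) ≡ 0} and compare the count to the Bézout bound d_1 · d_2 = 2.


Common zeros: ∅; count = 0; Bézout bound = 2.

deg(f) = 1, deg(g) = 2, so Bézout bound = 2.
Scan x ∈ F_5. For each x, list the y ∈ F_5 with f(x, y) ≡ 0 and those with g(x, y) ≡ 0 (mod 5); the common zeros in that column are the intersection.
  x = 0: f ≡ 0 at y ∈ {0}; g ≡ 0 at y ∈ ∅; common: ∅.
  x = 1: f ≡ 0 at y ∈ {3}; g ≡ 0 at y ∈ {4}; common: ∅.
  x = 2: f ≡ 0 at y ∈ {1}; g ≡ 0 at y ∈ {0, 2}; common: ∅.
  x = 3: f ≡ 0 at y ∈ {4}; g ≡ 0 at y ∈ {3}; common: ∅.
  x = 4: f ≡ 0 at y ∈ {2}; g ≡ 0 at y ∈ ∅; common: ∅.
Collecting: common zeros = ∅, so the count is 0.
Comparison with the Bézout bound: 0 ≤ 2 = deg(f)·deg(g), as expected for curves with no common component (the affine F_5-count falls short of the bound because intersections may lie at infinity, over extension fields, or carry multiplicity).


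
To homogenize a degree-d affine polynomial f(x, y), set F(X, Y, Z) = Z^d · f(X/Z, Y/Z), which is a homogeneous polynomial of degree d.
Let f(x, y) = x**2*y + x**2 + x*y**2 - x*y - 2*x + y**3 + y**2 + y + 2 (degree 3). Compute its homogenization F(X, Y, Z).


F(X, Y, Z) = X**2*Y + X**2*Z + X*Y**2 - X*Y*Z - 2*X*Z**2 + Y**3 + Y**2*Z + Y*Z**2 + 2*Z**3

deg(f) = 3.
Substitute x = X/Z, y = Y/Z into f, then multiply by Z^3.
  monomial 1·x^2·y^1 ↦ 1·X^2·Y^1·Z^0.
  monomial 1·x^2·y^0 ↦ 1·X^2·Y^0·Z^1.
  monomial 1·x^1·y^2 ↦ 1·X^1·Y^2·Z^0.
  monomial -1·x^1·y^1 ↦ -1·X^1·Y^1·Z^1.
  monomial -2·x^1·y^0 ↦ -2·X^1·Y^0·Z^2.
  monomial 1·x^0·y^3 ↦ 1·X^0·Y^3·Z^0.
  monomial 1·x^0·y^2 ↦ 1·X^0·Y^2·Z^1.
  monomial 1·x^0·y^1 ↦ 1·X^0·Y^1·Z^2.
  monomial 2·x^0·y^0 ↦ 2·X^0·Y^0·Z^3.
Collecting: F(X, Y, Z) = X**2*Y + X**2*Z + X*Y**2 - X*Y*Z - 2*X*Z**2 + Y**3 + Y**2*Z + Y*Z**2 + 2*Z**3.


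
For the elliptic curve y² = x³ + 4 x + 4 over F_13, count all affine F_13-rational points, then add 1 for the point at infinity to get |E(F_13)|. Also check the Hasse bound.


Affine points = {(0, 2), (0, 11), (1, 3), (1, 10), (3, 2), (3, 11), (6, 6), (6, 7), (10, 2), (10, 11), (11, 1), (11, 12), (12, 5), (12, 8)}; affine count = 14; |E(F_13)| = 15.

Discriminant check: Δ ∝ 4a³ + 27b² = 4·4³ + 27·4² = 4·64 + 27·16 ≡ 12 (mod 13). Nonzero ⇒ E is nonsingular.
For each x ∈ F_13, compute rhs = x³ + 4·x + 4 mod 13, then count y ∈ F_13 with y² ≡ rhs.
  x = 0: rhs = 4, matching y values: 2, 11 (2 points).
  x = 1: rhs = 9, matching y values: 3, 10 (2 points).
  x = 2: rhs = 7, matching y values: none (0 points).
  x = 3: rhs = 4, matching y values: 2, 11 (2 points).
  x = 4: rhs = 6, matching y values: none (0 points).
  x = 5: rhs = 6, matching y values: none (0 points).
  x = 6: rhs = 10, matching y values: 6, 7 (2 points).
  x = 7: rhs = 11, matching y values: none (0 points).
  x = 8: rhs = 2, matching y values: none (0 points).
  x = 9: rhs = 2, matching y values: none (0 points).
  x = 10: rhs = 4, matching y values: 2, 11 (2 points).
  x = 11: rhs = 1, matching y values: 1, 12 (2 points).
  x = 12: rhs = 12, matching y values: 5, 8 (2 points).
Total affine count: 14.
Full point count |E(F_13)| = 14 + 1 = 15.
Hasse bound: |15 − (13+1)| = |1| = 1 ≤ 2√13 ≈ 7.2111 ✓.


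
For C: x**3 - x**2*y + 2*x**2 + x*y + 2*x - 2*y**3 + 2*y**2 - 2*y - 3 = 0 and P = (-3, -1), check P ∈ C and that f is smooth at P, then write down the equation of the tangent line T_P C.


Tangent line at P: 10*x - 24*y + 6 = 0.

Step 1: f(-3, -1) = 0, so P lies on C.
Step 2: partial derivatives
  f_x(x, y) = 3*x**2 - 2*x*y + 4*x + y + 2, f_y(x, y) = -x**2 + x - 6*y**2 + 4*y - 2.
  f_x(P) = 10, f_y(P) = -24 (gradient nonzero, so P is smooth).
Step 3: tangent line at P: 10·(x − -3) + -24·(y − -1) = 0.
Expanding: 10*x - 24*y + 6 = 0.


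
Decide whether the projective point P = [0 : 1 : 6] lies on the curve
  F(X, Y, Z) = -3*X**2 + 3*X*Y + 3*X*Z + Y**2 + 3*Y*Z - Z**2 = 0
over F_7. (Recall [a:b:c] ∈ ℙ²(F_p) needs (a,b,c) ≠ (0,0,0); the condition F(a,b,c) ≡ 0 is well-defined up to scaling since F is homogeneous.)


F(0,1,6) ≡ 4 (mod 7); P is NOT on the curve.

Evaluate F(0, 1, 6) term-by-term (mod 7).
  -3*X**2 ↦ -3·0·1·1 = 0
  3*X*Y ↦ 3·0·1·1 = 0
  3*X*Z ↦ 3·0·1·6 = 0
  Y**2 ↦ 1·1·1·1 = 1
  3*Y*Z ↦ 3·1·1·6 = 18
  -Z**2 ↦ -1·1·1·36 = -36
Sum: F(0, 1, 6) = (0) + (0) + (0) + (1) + (18) + (-36) = -17.
Reducing mod 7: -17 ≡ 4 (mod 7).
Since F(a, b, c) ≡ 4 ≠ 0 (mod 7), P does NOT lie on the curve.


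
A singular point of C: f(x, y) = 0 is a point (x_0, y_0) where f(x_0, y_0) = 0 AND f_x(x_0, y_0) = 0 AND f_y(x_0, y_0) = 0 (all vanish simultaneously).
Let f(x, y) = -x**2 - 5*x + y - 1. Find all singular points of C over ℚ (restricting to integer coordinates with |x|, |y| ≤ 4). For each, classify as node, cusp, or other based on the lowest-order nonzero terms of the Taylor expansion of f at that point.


No singular points in the scanned grid; C is smooth there.

Compute partial derivatives:
  f_x = -2*x - 5.
  f_y = 1.
f_y = 1 is a nonzero constant, so f_y never vanishes: no point (x, y) can satisfy f = f_x = f_y = 0. In particular no (x, y) ∈ {−4, ..., 4}² is singular; the curve is smooth.


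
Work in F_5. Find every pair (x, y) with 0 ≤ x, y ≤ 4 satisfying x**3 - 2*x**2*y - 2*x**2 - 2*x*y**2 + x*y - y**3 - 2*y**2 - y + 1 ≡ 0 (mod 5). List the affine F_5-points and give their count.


Affine F_5-points: {(1, 0), (2, 2), (3, 0), (3, 1)}; count = 4.

For each of the 25 pairs (x, y) ∈ F_5², evaluate f(x, y) mod 5. Record the zeros.
  x = 0: [0↦1, 1↦2, 2↦3, 3↦3, 4↦1]  zeros at y ∈ ∅
  x = 1: [0↦0, 1↦3, 2↦2, 3↦1, 4↦4]  zeros at y ∈ {0}
  x = 2: [0↦1, 1↦2, 2↦0, 3↦4, 4↦3]  zeros at y ∈ {2}
  x = 3: [0↦0, 1↦0, 2↦3, 3↦3, 4↦4]  zeros at y ∈ {0, 1}
  x = 4: [0↦3, 1↦3, 2↦2, 3↦4, 4↦3]  zeros at y ∈ ∅
Collecting zeros: affine points = {(1, 0), (2, 2), (3, 0), (3, 1)}.
Total count |C(F_5)_aff| = 4.


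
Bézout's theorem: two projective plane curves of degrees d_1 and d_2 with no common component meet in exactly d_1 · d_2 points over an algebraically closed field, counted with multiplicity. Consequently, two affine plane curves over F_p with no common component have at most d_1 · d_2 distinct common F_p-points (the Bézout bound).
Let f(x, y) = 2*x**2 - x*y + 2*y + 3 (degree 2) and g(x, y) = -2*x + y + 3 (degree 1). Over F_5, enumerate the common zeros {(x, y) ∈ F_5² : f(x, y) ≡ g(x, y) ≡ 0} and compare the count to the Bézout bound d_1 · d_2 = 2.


Common zeros: {(4, 0)}; count = 1; Bézout bound = 2.

deg(f) = 2, deg(g) = 1, so Bézout bound = 2.
Scan x ∈ F_5. For each x, list the y ∈ F_5 with f(x, y) ≡ 0 and those with g(x, y) ≡ 0 (mod 5); the common zeros in that column are the intersection.
  x = 0: f ≡ 0 at y ∈ {1}; g ≡ 0 at y ∈ {2}; common: ∅.
  x = 1: f ≡ 0 at y ∈ {0}; g ≡ 0 at y ∈ {4}; common: ∅.
  x = 2: f ≡ 0 at y ∈ ∅; g ≡ 0 at y ∈ {1}; common: ∅.
  x = 3: f ≡ 0 at y ∈ {1}; g ≡ 0 at y ∈ {3}; common: ∅.
  x = 4: f ≡ 0 at y ∈ {0}; g ≡ 0 at y ∈ {0}; common: {0}.
Collecting: common zeros = {(4, 0)}, so the count is 1.
Comparison with the Bézout bound: 1 ≤ 2 = deg(f)·deg(g), as expected for curves with no common component (the affine F_5-count falls short of the bound because intersections may lie at infinity, over extension fields, or carry multiplicity).


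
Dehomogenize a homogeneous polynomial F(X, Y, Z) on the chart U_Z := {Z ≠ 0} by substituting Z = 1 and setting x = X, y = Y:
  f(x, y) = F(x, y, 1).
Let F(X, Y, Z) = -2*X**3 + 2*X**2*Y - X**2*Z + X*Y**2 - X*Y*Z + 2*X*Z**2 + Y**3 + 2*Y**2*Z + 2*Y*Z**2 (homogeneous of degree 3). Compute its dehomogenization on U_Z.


f(x, y) = -2*x**3 + 2*x**2*y - x**2 + x*y**2 - x*y + 2*x + y**3 + 2*y**2 + 2*y

On U_Z we set Z = 1. Each monomial c·X^i·Y^j·Z^k in F becomes c·x^i·y^j·1^k = c·x^i·y^j.
Substituting Z = 1: F(X, Y, 1) = -2*x**3 + 2*x**2*y - x**2 + x*y**2 - x*y + 2*x + y**3 + 2*y**2 + 2*y.
Note: deg(f) ≤ deg(F) = 3; strict inequality happens when F is divisible by Z (lost terms).


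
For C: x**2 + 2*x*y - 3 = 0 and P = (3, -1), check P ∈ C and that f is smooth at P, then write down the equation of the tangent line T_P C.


Tangent line at P: 4*x + 6*y - 6 = 0.

Step 1: f(3, -1) = 0, so P lies on C.
Step 2: partial derivatives
  f_x(x, y) = 2*x + 2*y, f_y(x, y) = 2*x.
  f_x(P) = 4, f_y(P) = 6 (gradient nonzero, so P is smooth).
Step 3: tangent line at P: 4·(x − 3) + 6·(y − -1) = 0.
Expanding: 4*x + 6*y - 6 = 0.


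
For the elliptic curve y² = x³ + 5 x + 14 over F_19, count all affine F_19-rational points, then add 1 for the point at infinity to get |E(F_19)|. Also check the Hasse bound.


Affine points = {(1, 1), (1, 18), (9, 3), (9, 16), (10, 0), (12, 4), (12, 15), (14, 4), (14, 15), (15, 5), (15, 14)}; affine count = 11; |E(F_19)| = 12.

Discriminant check: Δ ∝ 4a³ + 27b² = 4·5³ + 27·14² = 4·125 + 27·196 ≡ 16 (mod 19). Nonzero ⇒ E is nonsingular.
For each x ∈ F_19, compute rhs = x³ + 5·x + 14 mod 19, then count y ∈ F_19 with y² ≡ rhs.
  x = 0: rhs = 14, matching y values: none (0 points).
  x = 1: rhs = 1, matching y values: 1, 18 (2 points).
  x = 2: rhs = 13, matching y values: none (0 points).
  x = 3: rhs = 18, matching y values: none (0 points).
  x = 4: rhs = 3, matching y values: none (0 points).
  x = 5: rhs = 12, matching y values: none (0 points).
  x = 6: rhs = 13, matching y values: none (0 points).
  x = 7: rhs = 12, matching y values: none (0 points).
  x = 8: rhs = 15, matching y values: none (0 points).
  x = 9: rhs = 9, matching y values: 3, 16 (2 points).
  x = 10: rhs = 0, matching y values: 0 (1 points).
  x = 11: rhs = 13, matching y values: none (0 points).
  x = 12: rhs = 16, matching y values: 4, 15 (2 points).
  x = 13: rhs = 15, matching y values: none (0 points).
  x = 14: rhs = 16, matching y values: 4, 15 (2 points).
  x = 15: rhs = 6, matching y values: 5, 14 (2 points).
  x = 16: rhs = 10, matching y values: none (0 points).
  x = 17: rhs = 15, matching y values: none (0 points).
  x = 18: rhs = 8, matching y values: none (0 points).
Total affine count: 11.
Full point count |E(F_19)| = 11 + 1 = 12.
Hasse bound: |12 − (19+1)| = |-8| = 8 ≤ 2√19 ≈ 8.7178 ✓.


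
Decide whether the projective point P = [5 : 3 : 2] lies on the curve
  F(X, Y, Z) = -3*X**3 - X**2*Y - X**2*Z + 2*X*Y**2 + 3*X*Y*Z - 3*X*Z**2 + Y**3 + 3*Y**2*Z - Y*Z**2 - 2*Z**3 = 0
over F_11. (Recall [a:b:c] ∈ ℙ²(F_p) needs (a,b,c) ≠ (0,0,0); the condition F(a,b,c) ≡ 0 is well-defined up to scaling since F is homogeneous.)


F(5,3,2) ≡ 3 (mod 11); P is NOT on the curve.

Evaluate F(5, 3, 2) term-by-term (mod 11).
  -3*X**3 ↦ -3·125·1·1 = -375
  -X**2*Y ↦ -1·25·3·1 = -75
  -X**2*Z ↦ -1·25·1·2 = -50
  2*X*Y**2 ↦ 2·5·9·1 = 90
  3*X*Y*Z ↦ 3·5·3·2 = 90
  -3*X*Z**2 ↦ -3·5·1·4 = -60
  Y**3 ↦ 1·1·27·1 = 27
  3*Y**2*Z ↦ 3·1·9·2 = 54
  -Y*Z**2 ↦ -1·1·3·4 = -12
  -2*Z**3 ↦ -2·1·1·8 = -16
Sum: F(5, 3, 2) = (-375) + (-75) + (-50) + (90) + (90) + (-60) + (27) + (54) + (-12) + (-16) = -327.
Reducing mod 11: -327 ≡ 3 (mod 11).
Since F(a, b, c) ≡ 3 ≠ 0 (mod 11), P does NOT lie on the curve.


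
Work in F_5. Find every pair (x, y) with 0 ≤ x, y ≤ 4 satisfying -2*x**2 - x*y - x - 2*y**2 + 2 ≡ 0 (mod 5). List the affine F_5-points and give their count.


Affine F_5-points: {(0, 1), (0, 4), (2, 2), (4, 1), (4, 2)}; count = 5.

For each of the 25 pairs (x, y) ∈ F_5², evaluate f(x, y) mod 5. Record the zeros.
  x = 0: [0↦2, 1↦0, 2↦4, 3↦4, 4↦0]  zeros at y ∈ {1, 4}
  x = 1: [0↦4, 1↦1, 2↦4, 3↦3, 4↦3]  zeros at y ∈ ∅
  x = 2: [0↦2, 1↦3, 2↦0, 3↦3, 4↦2]  zeros at y ∈ {2}
  x = 3: [0↦1, 1↦1, 2↦2, 3↦4, 4↦2]  zeros at y ∈ ∅
  x = 4: [0↦1, 1↦0, 2↦0, 3↦1, 4↦3]  zeros at y ∈ {1, 2}
Collecting zeros: affine points = {(0, 1), (0, 4), (2, 2), (4, 1), (4, 2)}.
Total count |C(F_5)_aff| = 5.


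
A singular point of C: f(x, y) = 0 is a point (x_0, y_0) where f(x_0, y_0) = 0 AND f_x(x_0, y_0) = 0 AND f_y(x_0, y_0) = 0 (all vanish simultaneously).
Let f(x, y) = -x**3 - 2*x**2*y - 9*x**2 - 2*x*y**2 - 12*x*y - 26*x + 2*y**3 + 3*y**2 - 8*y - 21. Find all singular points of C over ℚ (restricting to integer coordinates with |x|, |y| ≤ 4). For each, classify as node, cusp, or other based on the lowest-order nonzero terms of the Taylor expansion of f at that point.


Singular points: {(-2, -1)}; classification: node.

Compute partial derivatives:
  f_x = -3*x**2 - 4*x*y - 18*x - 2*y**2 - 12*y - 26.
  f_y = -2*x**2 - 4*x*y - 12*x + 6*y**2 + 6*y - 8.
Scan x_0 ∈ {−4, ..., 4}. For each x_0, f_y(x_0, y) is a polynomial in y; find its integer roots y ∈ {−4, ..., 4}, then test f_x and f at those candidates.
  x = -4: f_y(-4, y) = 6*y**2 + 22*y + 8; no integer root y with |y| ≤ 4.
  x = -3: f_y(-3, y) = 6*y**2 + 18*y + 10; no integer root y with |y| ≤ 4.
  x = -2: f_y(-2, y) = 6*y**2 + 14*y + 8; vanishes at y ∈ {-1}. (-2, -1): f_x = 0, f = 0 — SINGULAR.
  x = -1: f_y(-1, y) = 6*y**2 + 10*y + 2; no integer root y with |y| ≤ 4.
  x = 0: f_y(0, y) = 6*y**2 + 6*y - 8; no integer root y with |y| ≤ 4.
  x = 1: f_y(1, y) = 6*y**2 + 2*y - 22; no integer root y with |y| ≤ 4.
  x = 2: f_y(2, y) = 6*y**2 - 2*y - 40; no integer root y with |y| ≤ 4.
  x = 3: f_y(3, y) = 6*y**2 - 6*y - 62; no integer root y with |y| ≤ 4.
  x = 4: f_y(4, y) = 6*y**2 - 10*y - 88; no integer root y with |y| ≤ 4.
Only singular point on the grid: (-2, -1).
Classify: substitute x = -2 + u, y = -1 + v and expand: f = -u**3 - 2*u**2*v - u**2 - 2*u*v**2 + 2*v**3 + v**2.
No constant or linear terms (consistent with a singular point). Quadratic part: -u**2 + v**2. Cubic part: -u**3 - 2*u**2*v - 2*u*v**2 + 2*v**3.
The quadratic part v**2 - u**2 = (v − u)(v + u) splits into two distinct linear factors, so there are two distinct tangent lines y − -1 = ±(x − -2) — this is a node (ordinary double point).
Classification: node.


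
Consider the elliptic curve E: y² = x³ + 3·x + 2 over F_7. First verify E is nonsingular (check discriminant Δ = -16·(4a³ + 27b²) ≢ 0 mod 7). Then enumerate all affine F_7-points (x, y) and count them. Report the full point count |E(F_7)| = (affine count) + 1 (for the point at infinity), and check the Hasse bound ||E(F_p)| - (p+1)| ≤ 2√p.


Affine points = {(0, 3), (0, 4), (2, 3), (2, 4), (4, 1), (4, 6), (5, 3), (5, 4)}; affine count = 8; |E(F_7)| = 9.

Discriminant check: Δ ∝ 4a³ + 27b² = 4·3³ + 27·2² = 4·27 + 27·4 ≡ 6 (mod 7). Nonzero ⇒ E is nonsingular.
For each x ∈ F_7, compute rhs = x³ + 3·x + 2 mod 7, then count y ∈ F_7 with y² ≡ rhs.
  x = 0: rhs = 2, matching y values: 3, 4 (2 points).
  x = 1: rhs = 6, matching y values: none (0 points).
  x = 2: rhs = 2, matching y values: 3, 4 (2 points).
  x = 3: rhs = 3, matching y values: none (0 points).
  x = 4: rhs = 1, matching y values: 1, 6 (2 points).
  x = 5: rhs = 2, matching y values: 3, 4 (2 points).
  x = 6: rhs = 5, matching y values: none (0 points).
Total affine count: 8.
Full point count |E(F_7)| = 8 + 1 = 9.
Hasse bound: |9 − (7+1)| = |1| = 1 ≤ 2√7 ≈ 5.2915 ✓.
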